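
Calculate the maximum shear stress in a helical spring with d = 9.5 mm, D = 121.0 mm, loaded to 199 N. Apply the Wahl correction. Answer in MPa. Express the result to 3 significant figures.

Spring index C = D/d = 121.0/9.5 = 12.7368
K_W = (4C−1)/(4C−4) + 0.615/C = 49.947/46.947 + 0.0483 = 1.1122
τ₀ = 8FD/(πd³) = 8·199·121.0/(π·9.5³) = 192632/2693.5 = 71.517 MPa
τ_max = K·τ₀ = 1.1122 × 71.517 = 79.54 MPa

79.5 MPa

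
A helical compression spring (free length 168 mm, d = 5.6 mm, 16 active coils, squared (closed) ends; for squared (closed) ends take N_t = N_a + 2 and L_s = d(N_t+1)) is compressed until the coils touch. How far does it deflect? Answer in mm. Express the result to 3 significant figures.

N_t = 18; L_s = 5.6·19 = 106.4 mm
δ_solid = L₀ − L_s = 168 − 106.4 = 61.6 mm

61.6 mm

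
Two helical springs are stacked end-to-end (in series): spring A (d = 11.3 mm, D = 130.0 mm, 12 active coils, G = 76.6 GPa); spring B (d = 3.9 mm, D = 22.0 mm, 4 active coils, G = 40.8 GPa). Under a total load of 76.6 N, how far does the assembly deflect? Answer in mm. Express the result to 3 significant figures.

k_A = Gd⁴/(8D³N_a) = (76.6×10³)(11.3⁴)/(8·130.0³·12) = 5.9216 N/mm
k_B = Gd⁴/(8D³N_a) = (40.8×10³)(3.9⁴)/(8·22.0³·4) = 27.701 N/mm
Series: 1/k_eq = 1/5.9216 + 1/27.701 = 0.20497; k_eq = 4.8787 N/mm
δ = F/k_eq = 76.6/4.8787 = 15.701 mm

15.7 mm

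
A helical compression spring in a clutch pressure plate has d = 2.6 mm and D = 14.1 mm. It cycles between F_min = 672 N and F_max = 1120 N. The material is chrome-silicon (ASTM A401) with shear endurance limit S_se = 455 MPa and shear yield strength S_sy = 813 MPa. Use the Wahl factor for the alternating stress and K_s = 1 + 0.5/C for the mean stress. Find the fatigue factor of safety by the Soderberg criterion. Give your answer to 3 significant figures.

0.267

C = D/d = 14.1/2.6 = 5.4231; K_W = (4C−1)/(4C−4)+0.615/C = 1.2830; K_s = 1+0.5/C = 1.0922
F_a = (F_max−F_min)/2 = 224 N; F_m = (F_max+F_min)/2 = 896 N
τ_a = K_W·8F_aD/(πd³) = 1.2830 × 457.6 = 587.09 MPa
τ_m = K_s·8F_mD/(πd³) = 1.0922 × 1830.4 = 1999.2 MPa
Soderberg: 1/n_f = τ_a/S_se + τ_m/S_sy = 587.09/455 + 1999.2/813 = 1.29030 + 2.45900 = 3.7493
n_f = 1/3.7493 = 0.2667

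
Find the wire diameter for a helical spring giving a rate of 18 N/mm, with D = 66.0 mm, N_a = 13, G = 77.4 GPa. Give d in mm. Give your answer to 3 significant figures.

d = (8D³N_a·k / G)^(1/4) = (8·66.0³·13·18 / (77.4×10³))^0.25
  = (6953.4)^0.25 = 9.1316 mm

9.13 mm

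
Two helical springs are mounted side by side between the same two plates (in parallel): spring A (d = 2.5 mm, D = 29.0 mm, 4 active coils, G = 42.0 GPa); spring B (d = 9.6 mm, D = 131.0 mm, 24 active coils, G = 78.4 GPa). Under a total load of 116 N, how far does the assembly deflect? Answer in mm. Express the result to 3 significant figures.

31.8 mm

k_A = Gd⁴/(8D³N_a) = (42.0×10³)(2.5⁴)/(8·29.0³·4) = 2.1022 N/mm
k_B = Gd⁴/(8D³N_a) = (78.4×10³)(9.6⁴)/(8·131.0³·24) = 1.5427 N/mm
Parallel: k_eq = 2.1022 + 1.5427 = 3.6449 N/mm
δ = F/k_eq = 116/3.6449 = 31.826 mm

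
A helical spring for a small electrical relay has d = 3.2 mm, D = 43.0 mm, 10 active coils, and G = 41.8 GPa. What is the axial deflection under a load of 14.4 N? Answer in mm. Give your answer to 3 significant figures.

20.9 mm

k = Gd⁴/(8D³N_a) = (41.8×10³)(3.2⁴)/(8·43.0³·10) = 0.6891 N/mm
δ = F/k = 14.4 / 0.6891 = 20.897 mm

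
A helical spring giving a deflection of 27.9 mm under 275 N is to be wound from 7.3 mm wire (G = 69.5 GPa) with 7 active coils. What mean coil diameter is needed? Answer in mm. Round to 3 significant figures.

71.0 mm

Required rate k = F/δ = 275/27.9 = 9.8566 N/mm
D = (Gd⁴/(8N_a·k))^(1/3) = (69.5×10³·7.3⁴/(8·7·9.8566))^(1/3)
  = (357569)^(1/3) = 70.9774 mm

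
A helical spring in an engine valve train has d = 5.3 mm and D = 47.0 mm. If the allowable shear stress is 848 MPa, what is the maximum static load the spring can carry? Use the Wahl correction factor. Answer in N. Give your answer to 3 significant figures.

C = D/d = 47.0/5.3 = 8.8679
K_W = (4C−1)/(4C−4) + 0.615/C = 34.472/31.472 + 0.0694 = 1.1647
τ_max = K·8FD/(πd³) → F_max = τ_allow·πd³/(8DK)
F_max = 848·π·5.3³/(8·47.0·1.1647) = 3.9662e+05/437.92 = 905.69 N

906 N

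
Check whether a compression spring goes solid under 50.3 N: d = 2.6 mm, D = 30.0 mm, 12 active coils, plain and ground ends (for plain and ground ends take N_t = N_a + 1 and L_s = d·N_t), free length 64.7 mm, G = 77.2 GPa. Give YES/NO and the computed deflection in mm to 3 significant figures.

k = Gd⁴/(8D³N_a) = (77.2×10³)(2.6⁴)/(8·30.0³·12) = 1.3611 N/mm
N_t = 13; L_s = 2.6·13 = 33.8 mm; δ_solid = L₀ − L_s = 64.7 − 33.8 = 30.9 mm
δ = F/k = 50.3/1.3611 = 36.957 mm
δ ≥ δ_solid → spring goes solid

YES, δ = 37.0 mm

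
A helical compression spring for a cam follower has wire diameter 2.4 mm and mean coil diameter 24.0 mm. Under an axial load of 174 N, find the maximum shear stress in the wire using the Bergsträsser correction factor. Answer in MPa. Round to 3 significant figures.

873 MPa

Spring index C = D/d = 24.0/2.4 = 10.0000
K_B = (4C+2)/(4C−3) = 42.000/37.000 = 1.1351
τ₀ = 8FD/(πd³) = 8·174·24.0/(π·2.4³) = 33408/43.429 = 769.25 MPa
τ_max = K·τ₀ = 1.1351 × 769.25 = 873.2 MPa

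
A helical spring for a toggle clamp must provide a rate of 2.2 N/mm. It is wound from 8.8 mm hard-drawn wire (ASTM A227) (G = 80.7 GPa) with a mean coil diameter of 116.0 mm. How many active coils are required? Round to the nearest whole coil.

N_a = Gd⁴/(8D³k) = (80.7×10³ × 8.8⁴)/(8 × 116.0³ × 2.2)
    = 4.83954e+08 / 2.74718e+07 = 17.62 → 18 coils

18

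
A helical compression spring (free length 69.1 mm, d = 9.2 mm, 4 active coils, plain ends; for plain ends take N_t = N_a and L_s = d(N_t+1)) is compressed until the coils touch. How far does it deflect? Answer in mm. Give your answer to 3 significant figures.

N_t = 4; L_s = 9.2·5 = 46 mm
δ_solid = L₀ − L_s = 69.1 − 46 = 23.1 mm

23.1 mm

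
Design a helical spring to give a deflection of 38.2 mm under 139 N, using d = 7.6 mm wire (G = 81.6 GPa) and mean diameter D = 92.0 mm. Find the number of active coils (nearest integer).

Required rate k = F/δ = 139/38.2 = 3.6387 N/mm
N_a = Gd⁴/(8D³k) = (81.6×10³ × 7.6⁴)/(8 × 92.0³ × 3.6387)
    = 2.72235e+08 / 2.26676e+07 = 12.01 → 12 coils

12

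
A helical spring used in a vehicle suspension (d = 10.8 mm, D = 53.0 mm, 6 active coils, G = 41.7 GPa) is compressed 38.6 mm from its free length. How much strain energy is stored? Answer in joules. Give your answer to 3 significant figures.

k = Gd⁴/(8D³N_a) = (41.7×10³)(10.8⁴)/(8·53.0³·6) = 79.389 N/mm
U = ½kδ² = 0.5 × 79.389 × 38.6² = 59143 N·mm = 59.143 J

59.1 J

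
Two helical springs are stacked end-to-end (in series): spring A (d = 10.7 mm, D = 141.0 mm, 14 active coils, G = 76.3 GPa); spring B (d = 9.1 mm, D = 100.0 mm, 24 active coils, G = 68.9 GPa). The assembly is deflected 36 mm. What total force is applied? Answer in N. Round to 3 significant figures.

50.0 N

k_A = Gd⁴/(8D³N_a) = (76.3×10³)(10.7⁴)/(8·141.0³·14) = 3.1855 N/mm
k_B = Gd⁴/(8D³N_a) = (68.9×10³)(9.1⁴)/(8·100.0³·24) = 2.4608 N/mm
Series: 1/k_eq = 1/3.1855 + 1/2.4608 = 0.72028; k_eq = 1.3883 N/mm
F = k_eq·δ = 1.3883·36 = 49.98 N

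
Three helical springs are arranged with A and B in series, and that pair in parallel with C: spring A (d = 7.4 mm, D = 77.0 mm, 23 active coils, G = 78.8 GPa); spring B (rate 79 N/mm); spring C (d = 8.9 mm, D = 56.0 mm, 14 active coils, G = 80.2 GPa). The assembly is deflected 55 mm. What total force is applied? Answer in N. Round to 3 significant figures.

1560 N

k_A = Gd⁴/(8D³N_a) = (78.8×10³)(7.4⁴)/(8·77.0³·23) = 2.813 N/mm
k_C = Gd⁴/(8D³N_a) = (80.2×10³)(8.9⁴)/(8·56.0³·14) = 25.583 N/mm
Springs A,B series: k_AB = 1/(1/2.813+1/79) = 2.7162 N/mm; parallel with C: k_eq = 2.7162+25.583 = 28.299 N/mm
F = k_eq·δ = 28.299·55 = 1556.5 N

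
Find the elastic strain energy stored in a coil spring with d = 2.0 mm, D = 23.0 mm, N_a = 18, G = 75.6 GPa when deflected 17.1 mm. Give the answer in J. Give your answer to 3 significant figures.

k = Gd⁴/(8D³N_a) = (75.6×10³)(2.0⁴)/(8·23.0³·18) = 0.69039 N/mm
U = ½kδ² = 0.5 × 0.69039 × 17.1² = 100.94 N·mm = 0.10094 J

0.101 J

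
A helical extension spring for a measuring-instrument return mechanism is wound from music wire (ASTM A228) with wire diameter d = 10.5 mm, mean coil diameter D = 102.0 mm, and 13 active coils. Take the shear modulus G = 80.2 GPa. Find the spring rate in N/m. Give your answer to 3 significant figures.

k = Gd⁴/(8D³N_a) = (80.2×10³ × 10.5⁴) / (8 × 102.0³ × 13)
  = 9.74836e+08 / 1.10366e+08 = 8.8328 N/mm = 8832.8 N/m

8830 N/m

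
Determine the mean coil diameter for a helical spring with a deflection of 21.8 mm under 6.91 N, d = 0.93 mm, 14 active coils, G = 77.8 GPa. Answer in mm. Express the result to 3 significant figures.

11.8 mm

Required rate k = F/δ = 6.91/21.8 = 0.31697 N/mm
D = (Gd⁴/(8N_a·k))^(1/3) = (77.8×10³·0.93⁴/(8·14·0.31697))^(1/3)
  = (1639.35)^(1/3) = 11.7912 mm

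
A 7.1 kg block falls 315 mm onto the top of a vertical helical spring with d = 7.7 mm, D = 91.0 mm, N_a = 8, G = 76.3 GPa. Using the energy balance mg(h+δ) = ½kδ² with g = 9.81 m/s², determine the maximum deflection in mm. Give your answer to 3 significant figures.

102 mm

k = Gd⁴/(8D³N_a) = (76.3×10³)(7.7⁴)/(8·91.0³·8) = 5.5614 N/mm
W = mg = 7.1 × 9.81 = 69.651 N
½kδ² − Wδ − Wh = 0 → δ = (W + √(W² + 2kWh))/k
δ = (69.651 + √(4851.3 + 244034))/5.5614 = (69.651 + 498.88)/5.5614 = 102.23 mm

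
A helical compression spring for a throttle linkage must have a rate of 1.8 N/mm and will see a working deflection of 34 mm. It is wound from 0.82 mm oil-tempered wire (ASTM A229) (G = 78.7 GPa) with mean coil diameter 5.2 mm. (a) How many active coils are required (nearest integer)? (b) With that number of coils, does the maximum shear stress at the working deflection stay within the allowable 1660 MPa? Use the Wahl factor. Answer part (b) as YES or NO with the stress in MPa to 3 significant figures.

N_a = Gd⁴/(8D³k) = (78.7×10³)(0.82⁴)/(8·5.2³·1.8) = 17.57 → N_a = 18
Actual rate k = Gd⁴/(8D³·18) = 1.7573 N/mm
Working load F = kδ = 1.7573·34 = 59.75 N
C = 5.2/0.82 = 6.3415; K_W = (4C−1)/(4C−4)+0.615/C = 1.2374
τ_max = K_W·8FD/(πd³) = 1.2374·1435 = 1775.6 MPa
τ_max > 1660 MPa → exceeds allowable

(a) 18 coils; (b) NO, τ_max = 1780 MPa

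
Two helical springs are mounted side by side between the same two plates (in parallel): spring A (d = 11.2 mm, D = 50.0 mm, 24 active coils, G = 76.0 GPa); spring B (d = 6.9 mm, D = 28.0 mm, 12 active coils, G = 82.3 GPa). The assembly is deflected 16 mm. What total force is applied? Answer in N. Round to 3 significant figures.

2210 N

k_A = Gd⁴/(8D³N_a) = (76.0×10³)(11.2⁴)/(8·50.0³·24) = 49.828 N/mm
k_B = Gd⁴/(8D³N_a) = (82.3×10³)(6.9⁴)/(8·28.0³·12) = 88.522 N/mm
Parallel: k_eq = 49.828 + 88.522 = 138.35 N/mm
F = k_eq·δ = 138.35·16 = 2213.6 N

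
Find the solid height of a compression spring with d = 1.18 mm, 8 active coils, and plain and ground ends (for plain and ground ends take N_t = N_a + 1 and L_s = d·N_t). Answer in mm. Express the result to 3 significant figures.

plain and ground ends: N_t = N_a + 1 = 8 + 1 = 9
L_s = d·N_t = 1.18 × 9 = 10.62 mm

10.6 mm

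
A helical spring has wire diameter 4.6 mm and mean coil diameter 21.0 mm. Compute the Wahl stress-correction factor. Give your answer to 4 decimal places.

C = D/d = 21.0/4.6 = 4.5652
K_W = (4C−1)/(4C−4) + 0.615/C = 17.261/14.261 + 0.1347 = 1.3451

1.3451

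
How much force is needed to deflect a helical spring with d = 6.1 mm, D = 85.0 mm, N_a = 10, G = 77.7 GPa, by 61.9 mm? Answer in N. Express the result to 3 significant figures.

k = Gd⁴/(8D³N_a) = (77.7×10³)(6.1⁴)/(8·85.0³·10) = 2.1897 N/mm
F = k·δ = 2.1897 × 61.9 = 135.55 N

136 N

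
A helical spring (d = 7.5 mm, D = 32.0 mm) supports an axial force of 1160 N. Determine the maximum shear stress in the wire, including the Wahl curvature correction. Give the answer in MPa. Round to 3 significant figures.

Spring index C = D/d = 32.0/7.5 = 4.2667
K_W = (4C−1)/(4C−4) + 0.615/C = 16.067/13.067 + 0.1441 = 1.3737
τ₀ = 8FD/(πd³) = 8·1160·32.0/(π·7.5³) = 296960/1325.4 = 224.06 MPa
τ_max = K·τ₀ = 1.3737 × 224.06 = 307.8 MPa

308 MPa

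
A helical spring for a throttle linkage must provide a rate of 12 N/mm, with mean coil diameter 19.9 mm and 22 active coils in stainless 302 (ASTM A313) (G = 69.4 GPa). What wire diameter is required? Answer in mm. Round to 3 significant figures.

d = (8D³N_a·k / G)^(1/4) = (8·19.9³·22·12 / (69.4×10³))^0.25
  = (239.82)^0.25 = 3.9353 mm

3.94 mm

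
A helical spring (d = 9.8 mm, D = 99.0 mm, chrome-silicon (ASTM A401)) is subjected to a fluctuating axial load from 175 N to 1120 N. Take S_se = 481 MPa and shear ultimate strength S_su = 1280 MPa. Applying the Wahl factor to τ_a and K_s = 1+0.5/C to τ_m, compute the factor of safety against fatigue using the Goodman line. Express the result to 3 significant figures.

C = D/d = 99.0/9.8 = 10.1020; K_W = (4C−1)/(4C−4)+0.615/C = 1.1433; K_s = 1+0.5/C = 1.0495
F_a = (F_max−F_min)/2 = 472.5 N; F_m = (F_max+F_min)/2 = 647.5 N
τ_a = K_W·8F_aD/(πd³) = 1.1433 × 126.56 = 144.69 MPa
τ_m = K_s·8F_mD/(πd³) = 1.0495 × 173.44 = 182.02 MPa
Goodman: 1/n_f = τ_a/S_se + τ_m/S_su = 144.69/481 + 182.02/1280 = 0.30082 + 0.14220 = 0.44302
n_f = 1/0.44302 = 2.257

2.26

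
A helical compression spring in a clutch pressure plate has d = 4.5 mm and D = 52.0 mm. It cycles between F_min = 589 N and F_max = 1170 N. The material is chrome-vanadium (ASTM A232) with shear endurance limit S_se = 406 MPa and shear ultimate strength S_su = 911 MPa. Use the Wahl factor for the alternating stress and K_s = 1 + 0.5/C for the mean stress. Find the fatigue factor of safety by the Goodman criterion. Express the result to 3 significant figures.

C = D/d = 52.0/4.5 = 11.5556; K_W = (4C−1)/(4C−4)+0.615/C = 1.1243; K_s = 1+0.5/C = 1.0433
F_a = (F_max−F_min)/2 = 290.5 N; F_m = (F_max+F_min)/2 = 879.5 N
τ_a = K_W·8F_aD/(πd³) = 1.1243 × 422.14 = 474.6 MPa
τ_m = K_s·8F_mD/(πd³) = 1.0433 × 1278 = 1333.3 MPa
Goodman: 1/n_f = τ_a/S_se + τ_m/S_su = 474.6/406 + 1333.3/911 = 1.16896 + 1.46359 = 2.6325
n_f = 1/2.6325 = 0.3799

0.380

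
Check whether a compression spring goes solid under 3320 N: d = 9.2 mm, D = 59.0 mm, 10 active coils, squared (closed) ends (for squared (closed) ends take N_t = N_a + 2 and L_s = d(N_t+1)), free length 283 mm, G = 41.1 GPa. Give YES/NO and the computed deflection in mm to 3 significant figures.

YES, δ = 185 mm

k = Gd⁴/(8D³N_a) = (41.1×10³)(9.2⁴)/(8·59.0³·10) = 17.92 N/mm
N_t = 12; L_s = 9.2·13 = 119.6 mm; δ_solid = L₀ − L_s = 283 − 119.6 = 163.4 mm
δ = F/k = 3320/17.92 = 185.26 mm
δ ≥ δ_solid → spring goes solid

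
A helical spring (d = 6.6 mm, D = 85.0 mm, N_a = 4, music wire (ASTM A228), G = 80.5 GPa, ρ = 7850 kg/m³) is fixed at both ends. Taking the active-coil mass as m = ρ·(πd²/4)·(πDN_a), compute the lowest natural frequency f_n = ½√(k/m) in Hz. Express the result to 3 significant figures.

82.3 Hz

k = Gd⁴/(8D³N_a) = (80.5×10³)(6.6⁴)/(8·85.0³·4) = 7.7726 N/mm = 7772.6 N/m
Wire length L = πDN_a = π·85.0·4 = 1068.1 mm
m = ρ·(πd²/4)·L = 7850 × 34.212×10⁻⁶ m² × 1.0681 m = 0.28686 kg
f_n = ½√(k/m) = 0.5·√(7772.6/0.28686) = 0.5·√(27095) = 82.303 Hz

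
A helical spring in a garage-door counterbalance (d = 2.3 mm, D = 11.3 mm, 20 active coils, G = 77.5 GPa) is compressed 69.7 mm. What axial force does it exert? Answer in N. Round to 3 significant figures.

655 N

k = Gd⁴/(8D³N_a) = (77.5×10³)(2.3⁴)/(8·11.3³·20) = 9.3942 N/mm
F = k·δ = 9.3942 × 69.7 = 654.77 N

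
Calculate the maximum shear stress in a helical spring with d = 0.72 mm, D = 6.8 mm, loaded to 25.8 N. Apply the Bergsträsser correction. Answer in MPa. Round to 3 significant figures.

Spring index C = D/d = 6.8/0.72 = 9.4444
K_B = (4C+2)/(4C−3) = 39.778/34.778 = 1.1438
τ₀ = 8FD/(πd³) = 8·25.8·6.8/(π·0.72³) = 1403.52/1.1726 = 1196.9 MPa
τ_max = K·τ₀ = 1.1438 × 1196.9 = 1369 MPa

1370 MPa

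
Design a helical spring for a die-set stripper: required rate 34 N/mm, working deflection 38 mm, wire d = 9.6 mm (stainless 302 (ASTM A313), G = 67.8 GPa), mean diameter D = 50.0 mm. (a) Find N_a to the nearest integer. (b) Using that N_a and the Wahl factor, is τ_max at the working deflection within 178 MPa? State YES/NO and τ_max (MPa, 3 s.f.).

(a) 17 coils; (b) NO, τ_max = 240 MPa

N_a = Gd⁴/(8D³k) = (67.8×10³)(9.6⁴)/(8·50.0³·34) = 16.94 → N_a = 17
Actual rate k = Gd⁴/(8D³·17) = 33.874 N/mm
Working load F = kδ = 33.874·38 = 1287.2 N
C = 50.0/9.6 = 5.2083; K_W = (4C−1)/(4C−4)+0.615/C = 1.2963
τ_max = K_W·8FD/(πd³) = 1.2963·185.24 = 240.13 MPa
τ_max > 178 MPa → exceeds allowable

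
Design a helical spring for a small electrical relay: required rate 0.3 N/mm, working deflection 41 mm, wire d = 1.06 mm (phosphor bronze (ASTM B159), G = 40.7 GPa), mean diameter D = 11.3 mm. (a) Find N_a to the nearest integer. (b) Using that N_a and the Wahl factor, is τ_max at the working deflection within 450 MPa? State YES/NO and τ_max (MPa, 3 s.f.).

N_a = Gd⁴/(8D³k) = (40.7×10³)(1.06⁴)/(8·11.3³·0.3) = 14.84 → N_a = 15
Actual rate k = Gd⁴/(8D³·15) = 0.29676 N/mm
Working load F = kδ = 0.29676·41 = 12.167 N
C = 11.3/1.06 = 10.6604; K_W = (4C−1)/(4C−4)+0.615/C = 1.1353
τ_max = K_W·8FD/(πd³) = 1.1353·293.96 = 333.74 MPa
τ_max ≤ 450 MPa → acceptable

(a) 15 coils; (b) YES, τ_max = 334 MPa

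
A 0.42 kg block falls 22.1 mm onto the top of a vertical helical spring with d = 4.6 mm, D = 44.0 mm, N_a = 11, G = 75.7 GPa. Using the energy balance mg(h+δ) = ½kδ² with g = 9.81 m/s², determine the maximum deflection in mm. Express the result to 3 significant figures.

k = Gd⁴/(8D³N_a) = (75.7×10³)(4.6⁴)/(8·44.0³·11) = 4.5215 N/mm
W = mg = 0.42 × 9.81 = 4.1202 N
½kδ² − Wδ − Wh = 0 → δ = (W + √(W² + 2kWh))/k
δ = (4.1202 + √(16.976 + 823.431))/4.5215 = (4.1202 + 28.99)/4.5215 = 7.3227 mm

7.32 mm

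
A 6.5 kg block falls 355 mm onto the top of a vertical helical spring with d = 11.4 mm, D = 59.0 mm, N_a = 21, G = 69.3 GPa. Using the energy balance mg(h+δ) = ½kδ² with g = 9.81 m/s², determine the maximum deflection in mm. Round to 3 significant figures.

38.5 mm

k = Gd⁴/(8D³N_a) = (69.3×10³)(11.4⁴)/(8·59.0³·21) = 33.922 N/mm
W = mg = 6.5 × 9.81 = 63.765 N
½kδ² − Wδ − Wh = 0 → δ = (W + √(W² + 2kWh))/k
δ = (63.765 + √(4066 + 1.53578e+06))/33.922 = (63.765 + 1240.9)/33.922 = 38.46 mm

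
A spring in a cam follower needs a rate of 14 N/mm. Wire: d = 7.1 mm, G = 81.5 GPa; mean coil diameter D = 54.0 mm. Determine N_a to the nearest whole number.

N_a = Gd⁴/(8D³k) = (81.5×10³ × 7.1⁴)/(8 × 54.0³ × 14)
    = 2.07105e+08 / 1.7636e+07 = 11.74 → 12 coils

12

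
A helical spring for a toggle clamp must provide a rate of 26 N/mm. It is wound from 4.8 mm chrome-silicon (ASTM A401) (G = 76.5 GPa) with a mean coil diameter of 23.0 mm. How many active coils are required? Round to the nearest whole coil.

16

N_a = Gd⁴/(8D³k) = (76.5×10³ × 4.8⁴)/(8 × 23.0³ × 26)
    = 4.06094e+07 / 2.53074e+06 = 16.05 → 16 coils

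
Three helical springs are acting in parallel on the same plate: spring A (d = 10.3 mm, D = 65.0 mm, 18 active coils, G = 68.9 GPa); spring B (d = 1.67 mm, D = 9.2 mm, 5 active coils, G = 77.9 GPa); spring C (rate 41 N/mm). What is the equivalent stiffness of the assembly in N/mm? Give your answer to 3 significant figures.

80.1 N/mm

k_A = Gd⁴/(8D³N_a) = (68.9×10³)(10.3⁴)/(8·65.0³·18) = 19.609 N/mm
k_B = Gd⁴/(8D³N_a) = (77.9×10³)(1.67⁴)/(8·9.2³·5) = 19.453 N/mm
Parallel: k_eq = 19.609 + 19.453 + 41 = 80.062 N/mm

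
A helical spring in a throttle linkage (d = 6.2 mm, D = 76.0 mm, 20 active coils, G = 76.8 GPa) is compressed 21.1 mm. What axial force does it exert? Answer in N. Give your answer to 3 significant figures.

k = Gd⁴/(8D³N_a) = (76.8×10³)(6.2⁴)/(8·76.0³·20) = 1.6157 N/mm
F = k·δ = 1.6157 × 21.1 = 34.092 N

34.1 N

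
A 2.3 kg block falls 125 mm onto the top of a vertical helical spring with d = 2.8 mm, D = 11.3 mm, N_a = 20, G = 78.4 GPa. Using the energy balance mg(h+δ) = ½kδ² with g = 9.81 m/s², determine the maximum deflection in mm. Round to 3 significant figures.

k = Gd⁴/(8D³N_a) = (78.4×10³)(2.8⁴)/(8·11.3³·20) = 20.873 N/mm
W = mg = 2.3 × 9.81 = 22.563 N
½kδ² − Wδ − Wh = 0 → δ = (W + √(W² + 2kWh))/k
δ = (22.563 + √(509.09 + 117742))/20.873 = (22.563 + 343.88)/20.873 = 17.555 mm

17.6 mm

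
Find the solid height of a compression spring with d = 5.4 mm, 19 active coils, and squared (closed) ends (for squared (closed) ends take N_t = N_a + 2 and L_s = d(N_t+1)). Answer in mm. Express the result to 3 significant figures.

squared (closed) ends: N_t = N_a + 2 = 19 + 2 = 21
L_s = d·(N_t+1) = 5.4 × 22 = 118.8 mm

119 mm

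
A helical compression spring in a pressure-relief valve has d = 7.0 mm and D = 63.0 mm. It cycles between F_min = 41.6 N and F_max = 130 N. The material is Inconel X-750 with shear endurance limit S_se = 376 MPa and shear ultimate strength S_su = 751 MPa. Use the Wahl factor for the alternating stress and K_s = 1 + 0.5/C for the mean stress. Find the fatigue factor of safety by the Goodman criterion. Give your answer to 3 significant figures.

8.31

C = D/d = 63.0/7.0 = 9.0000; K_W = (4C−1)/(4C−4)+0.615/C = 1.1621; K_s = 1+0.5/C = 1.0556
F_a = (F_max−F_min)/2 = 44.2 N; F_m = (F_max+F_min)/2 = 85.8 N
τ_a = K_W·8F_aD/(πd³) = 1.1621 × 20.673 = 24.024 MPa
τ_m = K_s·8F_mD/(πd³) = 1.0556 × 40.13 = 42.36 MPa
Goodman: 1/n_f = τ_a/S_se + τ_m/S_su = 24.024/376 + 42.36/751 = 0.06389 + 0.05640 = 0.1203
n_f = 1/0.1203 = 8.313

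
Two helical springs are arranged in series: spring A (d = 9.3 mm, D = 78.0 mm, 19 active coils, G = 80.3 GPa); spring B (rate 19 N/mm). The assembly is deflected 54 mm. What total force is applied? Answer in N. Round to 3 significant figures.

313 N

k_A = Gd⁴/(8D³N_a) = (80.3×10³)(9.3⁴)/(8·78.0³·19) = 8.3276 N/mm
Series: 1/k_eq = 1/8.3276 + 1/19 = 0.17271; k_eq = 5.7899 N/mm
F = k_eq·δ = 5.7899·54 = 312.66 N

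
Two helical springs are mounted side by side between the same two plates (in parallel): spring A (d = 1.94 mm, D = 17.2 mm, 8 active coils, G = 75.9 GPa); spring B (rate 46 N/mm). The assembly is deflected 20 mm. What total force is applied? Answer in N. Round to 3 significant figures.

k_A = Gd⁴/(8D³N_a) = (75.9×10³)(1.94⁴)/(8·17.2³·8) = 3.3013 N/mm
Parallel: k_eq = 3.3013 + 46 = 49.301 N/mm
F = k_eq·δ = 49.301·20 = 986.03 N

986 N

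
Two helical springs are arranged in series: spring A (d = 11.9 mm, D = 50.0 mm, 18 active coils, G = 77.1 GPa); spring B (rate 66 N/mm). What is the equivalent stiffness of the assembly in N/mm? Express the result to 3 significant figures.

37.3 N/mm

k_A = Gd⁴/(8D³N_a) = (77.1×10³)(11.9⁴)/(8·50.0³·18) = 85.895 N/mm
Series: 1/k_eq = 1/85.895 + 1/66 = 0.026794; k_eq = 37.322 N/mm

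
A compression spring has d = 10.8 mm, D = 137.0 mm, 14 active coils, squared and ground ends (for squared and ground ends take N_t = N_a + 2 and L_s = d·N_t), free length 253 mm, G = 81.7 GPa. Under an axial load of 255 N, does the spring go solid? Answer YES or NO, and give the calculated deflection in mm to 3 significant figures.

k = Gd⁴/(8D³N_a) = (81.7×10³)(10.8⁴)/(8·137.0³·14) = 3.8596 N/mm
N_t = 16; L_s = 10.8·16 = 172.8 mm; δ_solid = L₀ − L_s = 253 − 172.8 = 80.2 mm
δ = F/k = 255/3.8596 = 66.07 mm
δ < δ_solid → spring does not go solid

NO, δ = 66.1 mm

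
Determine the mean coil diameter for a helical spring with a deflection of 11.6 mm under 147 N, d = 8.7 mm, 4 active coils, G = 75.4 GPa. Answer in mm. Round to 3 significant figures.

102 mm

Required rate k = F/δ = 147/11.6 = 12.672 N/mm
D = (Gd⁴/(8N_a·k))^(1/3) = (75.4×10³·8.7⁴/(8·4·12.672))^(1/3)
  = (1.06522e+06)^(1/3) = 102.1284 mm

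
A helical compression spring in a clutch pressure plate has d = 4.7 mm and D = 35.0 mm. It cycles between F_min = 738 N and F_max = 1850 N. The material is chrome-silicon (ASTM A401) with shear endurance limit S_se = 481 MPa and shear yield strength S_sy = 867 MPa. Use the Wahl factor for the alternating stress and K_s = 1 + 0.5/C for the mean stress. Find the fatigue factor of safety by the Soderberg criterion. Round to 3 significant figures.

C = D/d = 35.0/4.7 = 7.4468; K_W = (4C−1)/(4C−4)+0.615/C = 1.1989; K_s = 1+0.5/C = 1.0671
F_a = (F_max−F_min)/2 = 556 N; F_m = (F_max+F_min)/2 = 1294 N
τ_a = K_W·8F_aD/(πd³) = 1.1989 × 477.3 = 572.24 MPa
τ_m = K_s·8F_mD/(πd³) = 1.0671 × 1110.8 = 1185.4 MPa
Soderberg: 1/n_f = τ_a/S_se + τ_m/S_sy = 572.24/481 + 1185.4/867 = 1.18969 + 1.36726 = 2.557
n_f = 1/2.557 = 0.3911

0.391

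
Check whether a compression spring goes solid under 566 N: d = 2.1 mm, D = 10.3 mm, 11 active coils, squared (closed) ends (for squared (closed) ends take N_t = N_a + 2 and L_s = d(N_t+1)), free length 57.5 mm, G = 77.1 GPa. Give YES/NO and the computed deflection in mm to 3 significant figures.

YES, δ = 36.3 mm

k = Gd⁴/(8D³N_a) = (77.1×10³)(2.1⁴)/(8·10.3³·11) = 15.593 N/mm
N_t = 13; L_s = 2.1·14 = 29.4 mm; δ_solid = L₀ − L_s = 57.5 − 29.4 = 28.1 mm
δ = F/k = 566/15.593 = 36.298 mm
δ ≥ δ_solid → spring goes solid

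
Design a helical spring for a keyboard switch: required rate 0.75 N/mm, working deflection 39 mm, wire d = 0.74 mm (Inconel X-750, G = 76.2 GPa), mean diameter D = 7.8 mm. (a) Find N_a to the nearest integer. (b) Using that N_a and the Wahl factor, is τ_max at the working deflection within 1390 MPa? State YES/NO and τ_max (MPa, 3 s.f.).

N_a = Gd⁴/(8D³k) = (76.2×10³)(0.74⁴)/(8·7.8³·0.75) = 8.025 → N_a = 8
Actual rate k = Gd⁴/(8D³·8) = 0.75235 N/mm
Working load F = kδ = 0.75235·39 = 29.342 N
C = 7.8/0.74 = 10.5405; K_W = (4C−1)/(4C−4)+0.615/C = 1.1370
τ_max = K_W·8FD/(πd³) = 1.1370·1438.2 = 1635.2 MPa
τ_max > 1390 MPa → exceeds allowable

(a) 8 coils; (b) NO, τ_max = 1640 MPa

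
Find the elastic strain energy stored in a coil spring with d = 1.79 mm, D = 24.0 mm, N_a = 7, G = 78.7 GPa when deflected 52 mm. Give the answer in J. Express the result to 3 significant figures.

1.41 J

k = Gd⁴/(8D³N_a) = (78.7×10³)(1.79⁴)/(8·24.0³·7) = 1.0437 N/mm
U = ½kδ² = 0.5 × 1.0437 × 52² = 1411 N·mm = 1.411 J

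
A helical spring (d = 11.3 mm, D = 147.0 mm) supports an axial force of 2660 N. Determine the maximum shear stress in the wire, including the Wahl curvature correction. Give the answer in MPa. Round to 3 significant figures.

766 MPa

Spring index C = D/d = 147.0/11.3 = 13.0088
K_W = (4C−1)/(4C−4) + 0.615/C = 51.035/48.035 + 0.0473 = 1.1097
τ₀ = 8FD/(πd³) = 8·2660·147.0/(π·11.3³) = 3.12816e+06/4533 = 690.09 MPa
τ_max = K·τ₀ = 1.1097 × 690.09 = 765.81 MPa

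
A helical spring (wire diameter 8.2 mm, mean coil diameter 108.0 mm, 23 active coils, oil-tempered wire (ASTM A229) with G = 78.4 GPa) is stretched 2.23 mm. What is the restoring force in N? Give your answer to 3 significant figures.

3.41 N

k = Gd⁴/(8D³N_a) = (78.4×10³)(8.2⁴)/(8·108.0³·23) = 1.5293 N/mm
F = k·δ = 1.5293 × 2.23 = 3.4103 N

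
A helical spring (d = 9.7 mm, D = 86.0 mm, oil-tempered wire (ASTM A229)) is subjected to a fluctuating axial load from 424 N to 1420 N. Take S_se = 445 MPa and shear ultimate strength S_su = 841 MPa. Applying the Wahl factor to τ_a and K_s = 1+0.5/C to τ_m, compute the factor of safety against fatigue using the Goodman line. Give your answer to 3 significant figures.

C = D/d = 86.0/9.7 = 8.8660; K_W = (4C−1)/(4C−4)+0.615/C = 1.1647; K_s = 1+0.5/C = 1.0564
F_a = (F_max−F_min)/2 = 498 N; F_m = (F_max+F_min)/2 = 922 N
τ_a = K_W·8F_aD/(πd³) = 1.1647 × 119.5 = 139.18 MPa
τ_m = K_s·8F_mD/(πd³) = 1.0564 × 221.24 = 233.71 MPa
Goodman: 1/n_f = τ_a/S_se + τ_m/S_su = 139.18/445 + 233.71/841 = 0.31276 + 0.27790 = 0.59066
n_f = 1/0.59066 = 1.693

1.69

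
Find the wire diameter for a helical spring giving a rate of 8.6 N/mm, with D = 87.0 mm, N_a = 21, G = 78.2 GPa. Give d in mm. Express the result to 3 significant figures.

d = (8D³N_a·k / G)^(1/4) = (8·87.0³·21·8.6 / (78.2×10³))^0.25
  = (12166)^0.25 = 10.5024 mm

10.5 mm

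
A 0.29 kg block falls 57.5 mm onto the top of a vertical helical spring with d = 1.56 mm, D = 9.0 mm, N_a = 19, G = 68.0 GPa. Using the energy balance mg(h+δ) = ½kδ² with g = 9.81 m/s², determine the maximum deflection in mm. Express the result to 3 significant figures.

k = Gd⁴/(8D³N_a) = (68.0×10³)(1.56⁴)/(8·9.0³·19) = 3.6344 N/mm
W = mg = 0.29 × 9.81 = 2.8449 N
½kδ² − Wδ − Wh = 0 → δ = (W + √(W² + 2kWh))/k
δ = (2.8449 + √(8.0935 + 1189.05))/3.6344 = (2.8449 + 34.6)/3.6344 = 10.303 mm

10.3 mm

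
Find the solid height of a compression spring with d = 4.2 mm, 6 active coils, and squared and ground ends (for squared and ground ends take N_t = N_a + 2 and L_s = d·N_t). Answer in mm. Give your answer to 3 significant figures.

33.6 mm

squared and ground ends: N_t = N_a + 2 = 6 + 2 = 8
L_s = d·N_t = 4.2 × 8 = 33.6 mm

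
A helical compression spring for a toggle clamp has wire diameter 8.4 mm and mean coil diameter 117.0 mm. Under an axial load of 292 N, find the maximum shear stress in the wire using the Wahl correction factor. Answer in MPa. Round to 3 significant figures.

162 MPa

Spring index C = D/d = 117.0/8.4 = 13.9286
K_W = (4C−1)/(4C−4) + 0.615/C = 54.714/51.714 + 0.0442 = 1.1022
τ₀ = 8FD/(πd³) = 8·292·117.0/(π·8.4³) = 273312/1862 = 146.78 MPa
τ_max = K·τ₀ = 1.1022 × 146.78 = 161.78 MPa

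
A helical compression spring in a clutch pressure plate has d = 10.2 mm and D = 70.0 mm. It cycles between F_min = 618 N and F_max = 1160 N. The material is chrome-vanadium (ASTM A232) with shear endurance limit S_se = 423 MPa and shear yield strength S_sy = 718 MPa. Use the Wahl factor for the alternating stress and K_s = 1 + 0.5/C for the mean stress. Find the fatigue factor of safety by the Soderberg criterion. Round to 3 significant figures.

2.82

C = D/d = 70.0/10.2 = 6.8627; K_W = (4C−1)/(4C−4)+0.615/C = 1.2175; K_s = 1+0.5/C = 1.0729
F_a = (F_max−F_min)/2 = 271 N; F_m = (F_max+F_min)/2 = 889 N
τ_a = K_W·8F_aD/(πd³) = 1.2175 × 45.52 = 55.423 MPa
τ_m = K_s·8F_mD/(πd³) = 1.0729 × 149.33 = 160.21 MPa
Soderberg: 1/n_f = τ_a/S_se + τ_m/S_sy = 55.423/423 + 160.21/718 = 0.13102 + 0.22313 = 0.35415
n_f = 1/0.35415 = 2.824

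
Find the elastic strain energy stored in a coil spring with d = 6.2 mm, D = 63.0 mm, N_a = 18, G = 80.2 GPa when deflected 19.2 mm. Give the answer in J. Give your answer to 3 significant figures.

k = Gd⁴/(8D³N_a) = (80.2×10³)(6.2⁴)/(8·63.0³·18) = 3.2912 N/mm
U = ½kδ² = 0.5 × 3.2912 × 19.2² = 606.64 N·mm = 0.60664 J

0.607 J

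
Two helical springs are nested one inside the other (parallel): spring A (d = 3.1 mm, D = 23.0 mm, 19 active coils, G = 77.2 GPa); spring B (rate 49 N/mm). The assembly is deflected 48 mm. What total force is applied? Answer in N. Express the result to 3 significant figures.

k_A = Gd⁴/(8D³N_a) = (77.2×10³)(3.1⁴)/(8·23.0³·19) = 3.8551 N/mm
Parallel: k_eq = 3.8551 + 49 = 52.855 N/mm
F = k_eq·δ = 52.855·48 = 2537 N

2540 N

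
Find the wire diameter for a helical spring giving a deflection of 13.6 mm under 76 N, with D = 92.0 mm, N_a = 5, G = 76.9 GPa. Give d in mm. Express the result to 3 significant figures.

Required rate k = F/δ = 76/13.6 = 5.5882 N/mm
d = (8D³N_a·k / G)^(1/4) = (8·92.0³·5·5.5882 / (76.9×10³))^0.25
  = (2263.5)^0.25 = 6.8975 mm

6.90 mm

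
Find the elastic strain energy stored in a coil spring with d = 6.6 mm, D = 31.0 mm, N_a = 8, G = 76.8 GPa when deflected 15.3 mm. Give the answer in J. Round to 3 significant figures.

k = Gd⁴/(8D³N_a) = (76.8×10³)(6.6⁴)/(8·31.0³·8) = 76.431 N/mm
U = ½kδ² = 0.5 × 76.431 × 15.3² = 8945.9 N·mm = 8.9459 J

8.95 J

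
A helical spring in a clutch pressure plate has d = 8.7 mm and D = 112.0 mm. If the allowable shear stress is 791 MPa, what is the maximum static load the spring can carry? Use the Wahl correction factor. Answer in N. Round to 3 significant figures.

C = D/d = 112.0/8.7 = 12.8736
K_W = (4C−1)/(4C−4) + 0.615/C = 50.494/47.494 + 0.0478 = 1.1109
τ_max = K·8FD/(πd³) → F_max = τ_allow·πd³/(8DK)
F_max = 791·π·8.7³/(8·112.0·1.1109) = 1.6364e+06/995.4 = 1643.9 N

1640 N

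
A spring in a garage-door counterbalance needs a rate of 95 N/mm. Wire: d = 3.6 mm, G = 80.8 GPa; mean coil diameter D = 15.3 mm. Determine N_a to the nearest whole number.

5

N_a = Gd⁴/(8D³k) = (80.8×10³ × 3.6⁴)/(8 × 15.3³ × 95)
    = 1.35713e+07 / 2.722e+06 = 4.986 → 5 coils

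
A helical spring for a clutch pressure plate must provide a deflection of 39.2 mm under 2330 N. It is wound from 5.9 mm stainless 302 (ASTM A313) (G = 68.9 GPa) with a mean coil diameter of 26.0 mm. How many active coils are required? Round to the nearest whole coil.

10

Required rate k = F/δ = 2330/39.2 = 59.439 N/mm
N_a = Gd⁴/(8D³k) = (68.9×10³ × 5.9⁴)/(8 × 26.0³ × 59.439)
    = 8.34886e+07 / 8.35757e+06 = 9.99 → 10 coils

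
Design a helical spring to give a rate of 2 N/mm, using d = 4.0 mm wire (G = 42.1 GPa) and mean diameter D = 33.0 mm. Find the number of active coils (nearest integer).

19

N_a = Gd⁴/(8D³k) = (42.1×10³ × 4.0⁴)/(8 × 33.0³ × 2)
    = 1.07776e+07 / 574992 = 18.74 → 19 coils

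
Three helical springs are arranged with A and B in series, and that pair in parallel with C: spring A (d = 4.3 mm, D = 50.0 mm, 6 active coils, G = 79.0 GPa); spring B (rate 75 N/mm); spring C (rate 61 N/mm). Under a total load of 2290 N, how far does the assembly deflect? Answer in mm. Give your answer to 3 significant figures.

k_A = Gd⁴/(8D³N_a) = (79.0×10³)(4.3⁴)/(8·50.0³·6) = 4.5014 N/mm
Springs A,B series: k_AB = 1/(1/4.5014+1/75) = 4.2465 N/mm; parallel with C: k_eq = 4.2465+61 = 65.247 N/mm
δ = F/k_eq = 2290/65.247 = 35.098 mm

35.1 mm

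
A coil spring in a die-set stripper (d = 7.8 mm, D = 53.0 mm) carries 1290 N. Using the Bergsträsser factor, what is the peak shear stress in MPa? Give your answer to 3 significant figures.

Spring index C = D/d = 53.0/7.8 = 6.7949
K_B = (4C+2)/(4C−3) = 29.179/24.179 = 1.2068
τ₀ = 8FD/(πd³) = 8·1290·53.0/(π·7.8³) = 546960/1490.8 = 366.88 MPa
τ_max = K·τ₀ = 1.2068 × 366.88 = 442.74 MPa

443 MPa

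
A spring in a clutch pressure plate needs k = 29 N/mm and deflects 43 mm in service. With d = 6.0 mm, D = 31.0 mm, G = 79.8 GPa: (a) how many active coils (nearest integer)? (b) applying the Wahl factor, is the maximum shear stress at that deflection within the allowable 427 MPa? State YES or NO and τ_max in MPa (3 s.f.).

(a) 15 coils; (b) NO, τ_max = 591 MPa

N_a = Gd⁴/(8D³k) = (79.8×10³)(6.0⁴)/(8·31.0³·29) = 14.96 → N_a = 15
Actual rate k = Gd⁴/(8D³·15) = 28.93 N/mm
Working load F = kδ = 28.93·43 = 1244 N
C = 31.0/6.0 = 5.1667; K_W = (4C−1)/(4C−4)+0.615/C = 1.2990
τ_max = K_W·8FD/(πd³) = 1.2990·454.63 = 590.58 MPa
τ_max > 427 MPa → exceeds allowable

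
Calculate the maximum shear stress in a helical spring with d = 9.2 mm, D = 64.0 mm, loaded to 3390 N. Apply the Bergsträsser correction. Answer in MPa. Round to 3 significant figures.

852 MPa

Spring index C = D/d = 64.0/9.2 = 6.9565
K_B = (4C+2)/(4C−3) = 29.826/24.826 = 1.2014
τ₀ = 8FD/(πd³) = 8·3390·64.0/(π·9.2³) = 1.73568e+06/2446.3 = 709.51 MPa
τ_max = K·τ₀ = 1.2014 × 709.51 = 852.4 MPa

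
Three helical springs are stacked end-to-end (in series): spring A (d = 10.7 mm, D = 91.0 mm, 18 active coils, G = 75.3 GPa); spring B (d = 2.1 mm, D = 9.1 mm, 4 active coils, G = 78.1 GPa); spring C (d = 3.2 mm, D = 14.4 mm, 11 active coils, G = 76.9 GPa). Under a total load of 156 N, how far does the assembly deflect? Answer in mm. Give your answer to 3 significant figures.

24.7 mm

k_A = Gd⁴/(8D³N_a) = (75.3×10³)(10.7⁴)/(8·91.0³·18) = 9.0959 N/mm
k_B = Gd⁴/(8D³N_a) = (78.1×10³)(2.1⁴)/(8·9.1³·4) = 62.987 N/mm
k_C = Gd⁴/(8D³N_a) = (76.9×10³)(3.2⁴)/(8·14.4³·11) = 30.687 N/mm
Series: 1/k_eq = 1/9.0959 + 1/62.987 + 1/30.687 = 0.1584; k_eq = 6.313 N/mm
δ = F/k_eq = 156/6.313 = 24.711 mm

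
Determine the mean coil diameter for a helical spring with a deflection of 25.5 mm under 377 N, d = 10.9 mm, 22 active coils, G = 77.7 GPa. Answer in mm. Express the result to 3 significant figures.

Required rate k = F/δ = 377/25.5 = 14.784 N/mm
D = (Gd⁴/(8N_a·k))^(1/3) = (77.7×10³·10.9⁴/(8·22·14.784))^(1/3)
  = (421515)^(1/3) = 74.9787 mm

75.0 mm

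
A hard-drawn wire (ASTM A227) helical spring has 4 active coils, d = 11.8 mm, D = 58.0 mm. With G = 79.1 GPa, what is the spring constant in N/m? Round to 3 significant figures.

246000 N/m

k = Gd⁴/(8D³N_a) = (79.1×10³ × 11.8⁴) / (8 × 58.0³ × 4)
  = 1.53357e+09 / 6.24358e+06 = 245.62 N/mm = 2.4562e+05 N/m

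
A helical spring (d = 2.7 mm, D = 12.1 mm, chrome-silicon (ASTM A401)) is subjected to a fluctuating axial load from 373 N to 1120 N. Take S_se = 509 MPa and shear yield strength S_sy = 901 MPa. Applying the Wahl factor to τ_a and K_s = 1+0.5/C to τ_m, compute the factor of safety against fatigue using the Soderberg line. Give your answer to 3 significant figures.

0.334

C = D/d = 12.1/2.7 = 4.4815; K_W = (4C−1)/(4C−4)+0.615/C = 1.3527; K_s = 1+0.5/C = 1.1116
F_a = (F_max−F_min)/2 = 373.5 N; F_m = (F_max+F_min)/2 = 746.5 N
τ_a = K_W·8F_aD/(πd³) = 1.3527 × 584.69 = 790.88 MPa
τ_m = K_s·8F_mD/(πd³) = 1.1116 × 1168.6 = 1299 MPa
Soderberg: 1/n_f = τ_a/S_se + τ_m/S_sy = 790.88/509 + 1299/901 = 1.55380 + 1.44170 = 2.9955
n_f = 1/2.9955 = 0.3338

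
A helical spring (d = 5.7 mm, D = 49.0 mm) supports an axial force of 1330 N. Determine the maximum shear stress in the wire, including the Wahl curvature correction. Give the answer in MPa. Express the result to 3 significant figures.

Spring index C = D/d = 49.0/5.7 = 8.5965
K_W = (4C−1)/(4C−4) + 0.615/C = 33.386/30.386 + 0.0715 = 1.1703
τ₀ = 8FD/(πd³) = 8·1330·49.0/(π·5.7³) = 521360/581.8 = 896.11 MPa
τ_max = K·τ₀ = 1.1703 × 896.11 = 1048.7 MPa

1050 MPa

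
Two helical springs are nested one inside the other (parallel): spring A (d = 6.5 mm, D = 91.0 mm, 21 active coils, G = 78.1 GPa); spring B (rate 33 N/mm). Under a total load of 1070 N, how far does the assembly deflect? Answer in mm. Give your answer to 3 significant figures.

31.4 mm

k_A = Gd⁴/(8D³N_a) = (78.1×10³)(6.5⁴)/(8·91.0³·21) = 1.1012 N/mm
Parallel: k_eq = 1.1012 + 33 = 34.101 N/mm
δ = F/k_eq = 1070/34.101 = 31.377 mm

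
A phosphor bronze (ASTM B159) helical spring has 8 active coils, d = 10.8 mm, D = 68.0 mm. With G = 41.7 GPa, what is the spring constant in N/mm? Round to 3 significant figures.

28.2 N/mm

k = Gd⁴/(8D³N_a) = (41.7×10³ × 10.8⁴) / (8 × 68.0³ × 8)
  = 5.67324e+08 / 2.01236e+07 = 28.192 N/mm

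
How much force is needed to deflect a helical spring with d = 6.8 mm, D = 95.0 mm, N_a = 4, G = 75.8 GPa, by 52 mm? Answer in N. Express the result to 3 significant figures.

307 N

k = Gd⁴/(8D³N_a) = (75.8×10³)(6.8⁴)/(8·95.0³·4) = 5.9072 N/mm
F = k·δ = 5.9072 × 52 = 307.18 N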